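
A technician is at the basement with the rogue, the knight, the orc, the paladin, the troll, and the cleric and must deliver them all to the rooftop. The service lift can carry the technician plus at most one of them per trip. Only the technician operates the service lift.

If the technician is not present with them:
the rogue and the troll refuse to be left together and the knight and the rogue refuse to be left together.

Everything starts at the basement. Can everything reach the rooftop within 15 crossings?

Yes

Yes — this plan uses 13 crossings (≤ 15):
1. Technician goes to the rooftop with the rogue.  [the basement: the cleric, the knight, the orc, the paladin, the troll | the rooftop: the rogue]
2. Technician goes back to the basement alone.  [the basement: the cleric, the knight, the orc, the paladin, the troll | the rooftop: the rogue]
3. Technician goes to the rooftop with the knight.  [the basement: the cleric, the orc, the paladin, the troll | the rooftop: the knight, the rogue]
4. Technician goes back to the basement with the rogue.  [the basement: the cleric, the orc, the paladin, the rogue, the troll | the rooftop: the knight]
5. Technician goes to the rooftop with the troll.  [the basement: the cleric, the orc, the paladin, the rogue | the rooftop: the knight, the troll]
6. Technician goes back to the basement alone.  [the basement: the cleric, the orc, the paladin, the rogue | the rooftop: the knight, the troll]
7. Technician goes to the rooftop with the orc.  [the basement: the cleric, the paladin, the rogue | the rooftop: the knight, the orc, the troll]
8. Technician goes back to the basement alone.  [the basement: the cleric, the paladin, the rogue | the rooftop: the knight, the orc, the troll]
9. Technician goes to the rooftop with the paladin.  [the basement: the cleric, the rogue | the rooftop: the knight, the orc, the paladin, the troll]
10. Technician goes back to the basement alone.  [the basement: the cleric, the rogue | the rooftop: the knight, the orc, the paladin, the troll]
11. Technician goes to the rooftop with the cleric.  [the basement: the rogue | the rooftop: the cleric, the knight, the orc, the paladin, the troll]
12. Technician goes back to the basement alone.  [the basement: the rogue | the rooftop: the cleric, the knight, the orc, the paladin, the troll]
13. Technician goes to the rooftop with the rogue.  [the basement: — | the rooftop: the cleric, the knight, the orc, the paladin, the rogue, the troll]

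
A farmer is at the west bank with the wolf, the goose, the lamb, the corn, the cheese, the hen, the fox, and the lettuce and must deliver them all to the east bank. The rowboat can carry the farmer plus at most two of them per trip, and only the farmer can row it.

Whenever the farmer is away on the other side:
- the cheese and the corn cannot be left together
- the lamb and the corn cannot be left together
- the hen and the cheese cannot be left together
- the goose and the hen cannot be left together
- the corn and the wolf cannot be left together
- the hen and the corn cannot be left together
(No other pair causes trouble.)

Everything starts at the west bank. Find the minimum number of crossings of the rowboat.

Counting alone: the farmer can take at most 2 across per trip to the east bank, so moving all 8 needs at least 4 loaded trips out, with a return between consecutive ones — at least 7 crossings.
The safety rule pushes this higher. Following every safe sequence of crossings, the most of the 8 that can be at the east bank as the rowboat arrives there on crossings 7, 9, 11 is 5, 6, 7 respectively — never all 8.
So no plan with fewer than 13 crossings exists, and this one achieves 13:
1. Farmer goes to the east bank with the corn and the hen.  [the west bank: the cheese, the fox, the goose, the lamb, the lettuce, the wolf | the east bank: the corn, the hen]
2. Farmer goes back to the west bank with the corn.  [the west bank: the cheese, the corn, the fox, the goose, the lamb, the lettuce, the wolf | the east bank: the hen]
3. Farmer goes to the east bank with the corn and the wolf.  [the west bank: the cheese, the fox, the goose, the lamb, the lettuce | the east bank: the corn, the hen, the wolf]
4. Farmer goes back to the west bank with the corn.  [the west bank: the cheese, the corn, the fox, the goose, the lamb, the lettuce | the east bank: the hen, the wolf]
5. Farmer goes to the east bank with the corn and the lamb.  [the west bank: the cheese, the fox, the goose, the lettuce | the east bank: the corn, the hen, the lamb, the wolf]
6. Farmer goes back to the west bank with the corn.  [the west bank: the cheese, the corn, the fox, the goose, the lettuce | the east bank: the hen, the lamb, the wolf]
7. Farmer goes to the east bank with the cheese and the goose.  [the west bank: the corn, the fox, the lettuce | the east bank: the cheese, the goose, the hen, the lamb, the wolf]
8. Farmer goes back to the west bank with the hen.  [the west bank: the corn, the fox, the hen, the lettuce | the east bank: the cheese, the goose, the lamb, the wolf]
9. Farmer goes to the east bank with the corn and the fox.  [the west bank: the hen, the lettuce | the east bank: the cheese, the corn, the fox, the goose, the lamb, the wolf]
10. Farmer goes back to the west bank with the corn.  [the west bank: the corn, the hen, the lettuce | the east bank: the cheese, the fox, the goose, the lamb, the wolf]
11. Farmer goes to the east bank with the corn and the lettuce.  [the west bank: the hen | the east bank: the cheese, the corn, the fox, the goose, the lamb, the lettuce, the wolf]
12. Farmer goes back to the west bank with the corn.  [the west bank: the corn, the hen | the east bank: the cheese, the fox, the goose, the lamb, the lettuce, the wolf]
13. Farmer goes to the east bank with the corn and the hen.  [the west bank: — | the east bank: the cheese, the corn, the fox, the goose, the hen, the lamb, the lettuce, the wolf]

13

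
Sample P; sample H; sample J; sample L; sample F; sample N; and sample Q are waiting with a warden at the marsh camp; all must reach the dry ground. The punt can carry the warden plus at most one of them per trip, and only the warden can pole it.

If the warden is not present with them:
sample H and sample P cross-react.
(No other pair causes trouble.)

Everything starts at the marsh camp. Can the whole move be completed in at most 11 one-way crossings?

No

Counting alone: the warden can take at most 1 across per trip to the dry ground, so moving all 7 needs at least 7 loaded trips out, with a return between consecutive ones — at least 13 crossings.
Since 11 < 13, 11 crossings cannot be enough. (The shortest complete plan in fact takes 13:)
1. Warden goes to the dry ground with sample P.
2. Warden goes back to the marsh camp alone.
3. Warden goes to the dry ground with sample J.
4. Warden goes back to the marsh camp alone.
5. Warden goes to the dry ground with sample L.
6. Warden goes back to the marsh camp alone.
7. Warden goes to the dry ground with sample F.
8. Warden goes back to the marsh camp alone.
9. Warden goes to the dry ground with sample N.
10. Warden goes back to the marsh camp alone.
11. Warden goes to the dry ground with sample Q.
12. Warden goes back to the marsh camp alone.
13. Warden goes to the dry ground with sample H.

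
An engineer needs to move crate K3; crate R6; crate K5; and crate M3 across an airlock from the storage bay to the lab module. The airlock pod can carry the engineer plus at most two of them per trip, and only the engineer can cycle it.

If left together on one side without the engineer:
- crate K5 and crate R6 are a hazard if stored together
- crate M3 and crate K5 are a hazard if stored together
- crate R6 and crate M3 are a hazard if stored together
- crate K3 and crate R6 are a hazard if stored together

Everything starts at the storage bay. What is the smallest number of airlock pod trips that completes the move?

Counting alone: the engineer can take at most 2 across per trip to the lab module, so moving all 4 needs at least 2 loaded trips out, with a return between consecutive ones — at least 3 crossings.
The safety rule pushes this higher. Following every safe sequence of crossings, the most of the 4 that can be at the lab module as the airlock pod arrives there on crossing 3 is 3 — never all 4.
So no plan with fewer than 5 crossings exists, and this one achieves 5:
1. Engineer goes to the lab module with crate K5 and crate R6.
2. Engineer goes back to the storage bay with crate R6.
3. Engineer goes to the lab module with crate K3 and crate R6.
4. Engineer goes back to the storage bay with crate R6.
5. Engineer goes to the lab module with crate M3 and crate R6.

5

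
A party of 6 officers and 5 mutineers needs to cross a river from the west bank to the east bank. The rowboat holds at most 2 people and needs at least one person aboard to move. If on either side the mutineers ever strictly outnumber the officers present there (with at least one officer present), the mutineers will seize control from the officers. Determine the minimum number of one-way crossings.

19

Counting alone: each trip to the east bank takes at most 2 across and each return brings at least 1 back, so after t trips out (and t−1 returns) at most 2t − (t−1) of the 11 are across; that first reaches 11 at t = 10, so at least 19 crossings are needed.
The plan below uses exactly 19 crossings, so it is optimal:
1. 2 mutineers → the east bank.  (the west bank: 6O 3M; the east bank: 0O 2M)
2. 1 mutineer ← the west bank.  (the west bank: 6O 4M; the east bank: 0O 1M)
3. 2 mutineers → the east bank.  (the west bank: 6O 2M; the east bank: 0O 3M)
4. 1 mutineer ← the west bank.  (the west bank: 6O 3M; the east bank: 0O 2M)
5. 2 officers → the east bank.  (the west bank: 4O 3M; the east bank: 2O 2M)
6. 1 mutineer ← the west bank.  (the west bank: 4O 4M; the east bank: 2O 1M)
7. 1 officer and 1 mutineer → the east bank.  (the west bank: 3O 3M; the east bank: 3O 2M)
8. 1 officer ← the west bank.  (the west bank: 4O 3M; the east bank: 2O 2M)
9. 1 officer and 1 mutineer → the east bank.  (the west bank: 3O 2M; the east bank: 3O 3M)
10. 1 mutineer ← the west bank.  (the west bank: 3O 3M; the east bank: 3O 2M)
11. 1 officer and 1 mutineer → the east bank.  (the west bank: 2O 2M; the east bank: 4O 3M)
12. 1 officer ← the west bank.  (the west bank: 3O 2M; the east bank: 3O 3M)
13. 1 officer and 1 mutineer → the east bank.  (the west bank: 2O 1M; the east bank: 4O 4M)
14. 1 mutineer ← the west bank.  (the west bank: 2O 2M; the east bank: 4O 3M)
15. 1 officer and 1 mutineer → the east bank.  (the west bank: 1O 1M; the east bank: 5O 4M)
16. 1 officer ← the west bank.  (the west bank: 2O 1M; the east bank: 4O 4M)
17. 1 officer and 1 mutineer → the east bank.  (the west bank: 1O 0M; the east bank: 5O 5M)
18. 1 mutineer ← the west bank.  (the west bank: 1O 1M; the east bank: 5O 4M)
19. 1 officer and 1 mutineer → the east bank.  (the west bank: 0O 0M; the east bank: 6O 5M)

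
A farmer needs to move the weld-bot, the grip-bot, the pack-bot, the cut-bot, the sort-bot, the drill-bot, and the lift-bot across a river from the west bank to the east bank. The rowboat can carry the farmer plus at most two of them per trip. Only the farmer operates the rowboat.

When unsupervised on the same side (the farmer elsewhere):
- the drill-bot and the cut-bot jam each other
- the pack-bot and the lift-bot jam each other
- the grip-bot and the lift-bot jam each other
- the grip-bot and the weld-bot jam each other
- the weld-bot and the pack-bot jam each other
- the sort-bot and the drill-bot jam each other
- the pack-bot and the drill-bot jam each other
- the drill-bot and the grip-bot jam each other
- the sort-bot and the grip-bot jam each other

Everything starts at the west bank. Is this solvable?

Whatever the first load, the items left behind include a forbidden pair without the farmer. No opening move is safe, so no plan exists.

No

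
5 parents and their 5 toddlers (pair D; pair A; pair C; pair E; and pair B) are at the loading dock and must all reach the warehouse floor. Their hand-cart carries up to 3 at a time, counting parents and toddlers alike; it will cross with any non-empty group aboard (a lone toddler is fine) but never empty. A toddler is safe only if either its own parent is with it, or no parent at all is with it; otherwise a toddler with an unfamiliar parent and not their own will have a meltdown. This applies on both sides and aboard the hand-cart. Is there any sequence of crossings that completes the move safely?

1. parent D and toddler D cross → the warehouse floor.
2. parent D crosses ← the loading dock.
3. toddler A, toddler C, and toddler E cross → the warehouse floor.
4. toddler D crosses ← the loading dock.
5. parent A, parent C, and parent E cross → the warehouse floor.
6. parent A and toddler A cross ← the loading dock.
7. parent A, parent B, and parent D cross → the warehouse floor.
8. toddler C crosses ← the loading dock.
9. toddler A and toddler D cross → the warehouse floor.
10. toddler D crosses ← the loading dock.
11. toddler B, toddler C, and toddler D cross → the warehouse floor.

Yes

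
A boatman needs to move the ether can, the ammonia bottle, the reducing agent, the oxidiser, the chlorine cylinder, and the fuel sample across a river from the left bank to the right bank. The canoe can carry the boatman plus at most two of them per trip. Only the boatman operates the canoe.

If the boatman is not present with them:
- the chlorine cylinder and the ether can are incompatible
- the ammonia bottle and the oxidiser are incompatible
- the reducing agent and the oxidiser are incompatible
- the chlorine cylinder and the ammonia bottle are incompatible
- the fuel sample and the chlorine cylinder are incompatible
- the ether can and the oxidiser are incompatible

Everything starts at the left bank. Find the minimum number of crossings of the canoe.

Counting alone: the boatman can take at most 2 across per trip to the right bank, so moving all 6 needs at least 3 loaded trips out, with a return between consecutive ones — at least 5 crossings.
The safety rule pushes this higher. Following every safe sequence of crossings, the most of the 6 that can be at the right bank as the canoe arrives there on crossing 5 is 4 — never all 6.
So no plan with fewer than 7 crossings exists, and this one achieves 7:
1. Boatman goes to the right bank with the chlorine cylinder and the oxidiser.
2. Boatman goes back to the left bank alone.
3. Boatman goes to the right bank with the ammonia bottle and the ether can.
4. Boatman goes back to the left bank with the chlorine cylinder and the oxidiser.
5. Boatman goes to the right bank with the fuel sample and the reducing agent.
6. Boatman goes back to the left bank alone.
7. Boatman goes to the right bank with the chlorine cylinder and the oxidiser.

7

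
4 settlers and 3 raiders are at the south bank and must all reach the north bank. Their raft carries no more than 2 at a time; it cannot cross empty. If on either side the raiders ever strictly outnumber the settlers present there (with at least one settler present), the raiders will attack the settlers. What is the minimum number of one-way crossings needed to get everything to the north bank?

Counting alone: each trip to the north bank takes at most 2 across and each return brings at least 1 back, so after t trips out (and t−1 returns) at most 2t − (t−1) of the 7 are across; that first reaches 7 at t = 6, so at least 11 crossings are needed.
The plan below uses exactly 11 crossings, so it is optimal:
1. 2 raiders → the north bank.  (the south bank: 4S 1R; the north bank: 0S 2R)
2. 1 raider ← the south bank.  (the south bank: 4S 2R; the north bank: 0S 1R)
3. 2 raiders → the north bank.  (the south bank: 4S 0R; the north bank: 0S 3R)
4. 1 raider ← the south bank.  (the south bank: 4S 1R; the north bank: 0S 2R)
5. 2 settlers → the north bank.  (the south bank: 2S 1R; the north bank: 2S 2R)
6. 1 raider ← the south bank.  (the south bank: 2S 2R; the north bank: 2S 1R)
7. 1 settler and 1 raider → the north bank.  (the south bank: 1S 1R; the north bank: 3S 2R)
8. 1 settler ← the south bank.  (the south bank: 2S 1R; the north bank: 2S 2R)
9. 1 settler and 1 raider → the north bank.  (the south bank: 1S 0R; the north bank: 3S 3R)
10. 1 raider ← the south bank.  (the south bank: 1S 1R; the north bank: 3S 2R)
11. 1 settler and 1 raider → the north bank.  (the south bank: 0S 0R; the north bank: 4S 3R)

11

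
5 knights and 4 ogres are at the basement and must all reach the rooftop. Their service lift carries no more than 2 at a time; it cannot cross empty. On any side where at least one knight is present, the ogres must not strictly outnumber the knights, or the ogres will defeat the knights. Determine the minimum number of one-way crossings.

15

Counting alone: each trip to the rooftop takes at most 2 across and each return brings at least 1 back, so after t trips out (and t−1 returns) at most 2t − (t−1) of the 9 are across; that first reaches 9 at t = 8, so at least 15 crossings are needed.
The plan below uses exactly 15 crossings, so it is optimal:
1. 2 ogres → the rooftop.  (the basement: 5K 2O; the rooftop: 0K 2O)
2. 1 ogre ← the basement.  (the basement: 5K 3O; the rooftop: 0K 1O)
3. 2 ogres → the rooftop.  (the basement: 5K 1O; the rooftop: 0K 3O)
4. 1 ogre ← the basement.  (the basement: 5K 2O; the rooftop: 0K 2O)
5. 2 knights → the rooftop.  (the basement: 3K 2O; the rooftop: 2K 2O)
6. 1 ogre ← the basement.  (the basement: 3K 3O; the rooftop: 2K 1O)
7. 1 knight and 1 ogre → the rooftop.  (the basement: 2K 2O; the rooftop: 3K 2O)
8. 1 knight ← the basement.  (the basement: 3K 2O; the rooftop: 2K 2O)
9. 1 knight and 1 ogre → the rooftop.  (the basement: 2K 1O; the rooftop: 3K 3O)
10. 1 ogre ← the basement.  (the basement: 2K 2O; the rooftop: 3K 2O)
11. 1 knight and 1 ogre → the rooftop.  (the basement: 1K 1O; the rooftop: 4K 3O)
12. 1 knight ← the basement.  (the basement: 2K 1O; the rooftop: 3K 3O)
13. 1 knight and 1 ogre → the rooftop.  (the basement: 1K 0O; the rooftop: 4K 4O)
14. 1 ogre ← the basement.  (the basement: 1K 1O; the rooftop: 4K 3O)
15. 1 knight and 1 ogre → the rooftop.  (the basement: 0K 0O; the rooftop: 5K 4O)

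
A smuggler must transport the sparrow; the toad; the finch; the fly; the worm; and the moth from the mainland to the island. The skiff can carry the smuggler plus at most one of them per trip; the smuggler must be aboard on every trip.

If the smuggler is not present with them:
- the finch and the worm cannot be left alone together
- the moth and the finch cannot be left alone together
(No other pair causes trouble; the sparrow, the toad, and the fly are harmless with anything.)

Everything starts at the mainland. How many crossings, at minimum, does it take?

13

Counting alone: the smuggler can take at most 1 across per trip to the island, so moving all 6 needs at least 6 loaded trips out, with a return between consecutive ones — at least 11 crossings.
The safety rule pushes this higher. Following every safe sequence of crossings, the most of the 6 that can be at the island as the skiff arrives there on crossing 11 is 5 — never all 6.
So no plan with fewer than 13 crossings exists, and this one achieves 13:
1. Smuggler goes to the island with the finch.  [the mainland: the fly, the moth, the sparrow, the toad, the worm | the island: the finch]
2. Smuggler goes back to the mainland alone.  [the mainland: the fly, the moth, the sparrow, the toad, the worm | the island: the finch]
3. Smuggler goes to the island with the sparrow.  [the mainland: the fly, the moth, the toad, the worm | the island: the finch, the sparrow]
4. Smuggler goes back to the mainland alone.  [the mainland: the fly, the moth, the toad, the worm | the island: the finch, the sparrow]
5. Smuggler goes to the island with the toad.  [the mainland: the fly, the moth, the worm | the island: the finch, the sparrow, the toad]
6. Smuggler goes back to the mainland alone.  [the mainland: the fly, the moth, the worm | the island: the finch, the sparrow, the toad]
7. Smuggler goes to the island with the fly.  [the mainland: the moth, the worm | the island: the finch, the fly, the sparrow, the toad]
8. Smuggler goes back to the mainland alone.  [the mainland: the moth, the worm | the island: the finch, the fly, the sparrow, the toad]
9. Smuggler goes to the island with the worm.  [the mainland: the moth | the island: the finch, the fly, the sparrow, the toad, the worm]
10. Smuggler goes back to the mainland with the finch.  [the mainland: the finch, the moth | the island: the fly, the sparrow, the toad, the worm]
11. Smuggler goes to the island with the moth.  [the mainland: the finch | the island: the fly, the moth, the sparrow, the toad, the worm]
12. Smuggler goes back to the mainland alone.  [the mainland: the finch | the island: the fly, the moth, the sparrow, the toad, the worm]
13. Smuggler goes to the island with the finch.  [the mainland: — | the island: the finch, the fly, the moth, the sparrow, the toad, the worm]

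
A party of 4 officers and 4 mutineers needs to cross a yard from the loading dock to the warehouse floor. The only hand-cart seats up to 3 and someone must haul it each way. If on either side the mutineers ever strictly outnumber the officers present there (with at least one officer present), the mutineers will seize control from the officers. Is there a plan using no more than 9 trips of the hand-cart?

Yes

Yes — this plan uses 9 crossings (≤ 9):
1. 2 mutineers → the warehouse floor.  (the loading dock: 4O 2M; the warehouse floor: 0O 2M)
2. 1 mutineer ← the loading dock.  (the loading dock: 4O 3M; the warehouse floor: 0O 1M)
3. 3 mutineers → the warehouse floor.  (the loading dock: 4O 0M; the warehouse floor: 0O 4M)
4. 1 mutineer ← the loading dock.  (the loading dock: 4O 1M; the warehouse floor: 0O 3M)
5. 3 officers → the warehouse floor.  (the loading dock: 1O 1M; the warehouse floor: 3O 3M)
6. 1 officer and 1 mutineer ← the loading dock.  (the loading dock: 2O 2M; the warehouse floor: 2O 2M)
7. 2 officers → the warehouse floor.  (the loading dock: 0O 2M; the warehouse floor: 4O 2M)
8. 1 mutineer ← the loading dock.  (the loading dock: 0O 3M; the warehouse floor: 4O 1M)
9. 3 mutineers → the warehouse floor.  (the loading dock: 0O 0M; the warehouse floor: 4O 4M)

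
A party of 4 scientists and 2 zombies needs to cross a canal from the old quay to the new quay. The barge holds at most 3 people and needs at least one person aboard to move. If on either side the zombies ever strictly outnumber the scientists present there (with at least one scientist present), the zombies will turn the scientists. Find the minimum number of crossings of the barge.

5

Counting alone: each trip to the new quay takes at most 3 across and each return brings at least 1 back, so after t trips out (and t−1 returns) at most 3t − (t−1) of the 6 are across; that first reaches 6 at t = 3, so at least 5 crossings are needed.
The plan below uses exactly 5 crossings, so it is optimal:
1. 2 zombies → the new quay.  (the old quay: 4S 0Z; the new quay: 0S 2Z)
2. 1 zombie ← the old quay.  (the old quay: 4S 1Z; the new quay: 0S 1Z)
3. 2 scientists and 1 zombie → the new quay.  (the old quay: 2S 0Z; the new quay: 2S 2Z)
4. 1 zombie ← the old quay.  (the old quay: 2S 1Z; the new quay: 2S 1Z)
5. 2 scientists and 1 zombie → the new quay.  (the old quay: 0S 0Z; the new quay: 4S 2Z)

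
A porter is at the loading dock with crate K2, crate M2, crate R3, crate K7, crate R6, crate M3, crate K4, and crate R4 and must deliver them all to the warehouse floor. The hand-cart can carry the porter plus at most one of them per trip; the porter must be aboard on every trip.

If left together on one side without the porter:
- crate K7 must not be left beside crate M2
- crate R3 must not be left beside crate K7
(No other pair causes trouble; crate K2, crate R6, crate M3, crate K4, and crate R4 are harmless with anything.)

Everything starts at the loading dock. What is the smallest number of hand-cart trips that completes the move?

17

Counting alone: the porter can take at most 1 across per trip to the warehouse floor, so moving all 8 needs at least 8 loaded trips out, with a return between consecutive ones — at least 15 crossings.
The safety rule pushes this higher. Following every safe sequence of crossings, the most of the 8 that can be at the warehouse floor as the hand-cart arrives there on crossing 15 is 7 — never all 8.
So no plan with fewer than 17 crossings exists, and this one achieves 17:
1. Porter goes to the warehouse floor with crate K7.  [the loading dock: crate K2, crate K4, crate M2, crate M3, crate R3, crate R4, crate R6 | the warehouse floor: crate K7]
2. Porter goes back to the loading dock alone.  [the loading dock: crate K2, crate K4, crate M2, crate M3, crate R3, crate R4, crate R6 | the warehouse floor: crate K7]
3. Porter goes to the warehouse floor with crate K2.  [the loading dock: crate K4, crate M2, crate M3, crate R3, crate R4, crate R6 | the warehouse floor: crate K2, crate K7]
4. Porter goes back to the loading dock alone.  [the loading dock: crate K4, crate M2, crate M3, crate R3, crate R4, crate R6 | the warehouse floor: crate K2, crate K7]
5. Porter goes to the warehouse floor with crate M2.  [the loading dock: crate K4, crate M3, crate R3, crate R4, crate R6 | the warehouse floor: crate K2, crate K7, crate M2]
6. Porter goes back to the loading dock with crate K7.  [the loading dock: crate K4, crate K7, crate M3, crate R3, crate R4, crate R6 | the warehouse floor: crate K2, crate M2]
7. Porter goes to the warehouse floor with crate R3.  [the loading dock: crate K4, crate K7, crate M3, crate R4, crate R6 | the warehouse floor: crate K2, crate M2, crate R3]
8. Porter goes back to the loading dock alone.  [the loading dock: crate K4, crate K7, crate M3, crate R4, crate R6 | the warehouse floor: crate K2, crate M2, crate R3]
9. Porter goes to the warehouse floor with crate R6.  [the loading dock: crate K4, crate K7, crate M3, crate R4 | the warehouse floor: crate K2, crate M2, crate R3, crate R6]
10. Porter goes back to the loading dock alone.  [the loading dock: crate K4, crate K7, crate M3, crate R4 | the warehouse floor: crate K2, crate M2, crate R3, crate R6]
11. Porter goes to the warehouse floor with crate M3.  [the loading dock: crate K4, crate K7, crate R4 | the warehouse floor: crate K2, crate M2, crate M3, crate R3, crate R6]
12. Porter goes back to the loading dock alone.  [the loading dock: crate K4, crate K7, crate R4 | the warehouse floor: crate K2, crate M2, crate M3, crate R3, crate R6]
13. Porter goes to the warehouse floor with crate K4.  [the loading dock: crate K7, crate R4 | the warehouse floor: crate K2, crate K4, crate M2, crate M3, crate R3, crate R6]
14. Porter goes back to the loading dock alone.  [the loading dock: crate K7, crate R4 | the warehouse floor: crate K2, crate K4, crate M2, crate M3, crate R3, crate R6]
15. Porter goes to the warehouse floor with crate R4.  [the loading dock: crate K7 | the warehouse floor: crate K2, crate K4, crate M2, crate M3, crate R3, crate R4, crate R6]
16. Porter goes back to the loading dock alone.  [the loading dock: crate K7 | the warehouse floor: crate K2, crate K4, crate M2, crate M3, crate R3, crate R4, crate R6]
17. Porter goes to the warehouse floor with crate K7.  [the loading dock: — | the warehouse floor: crate K2, crate K4, crate K7, crate M2, crate M3, crate R3, crate R4, crate R6]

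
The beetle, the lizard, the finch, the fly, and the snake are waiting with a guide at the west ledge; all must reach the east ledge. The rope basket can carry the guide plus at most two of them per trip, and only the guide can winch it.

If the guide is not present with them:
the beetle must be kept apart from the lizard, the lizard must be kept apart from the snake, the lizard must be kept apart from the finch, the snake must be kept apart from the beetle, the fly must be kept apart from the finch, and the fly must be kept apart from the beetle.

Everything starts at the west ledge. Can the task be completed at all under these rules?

No

Whatever the first load, the items left behind include a forbidden pair without the guide. No opening move is safe, so no plan exists.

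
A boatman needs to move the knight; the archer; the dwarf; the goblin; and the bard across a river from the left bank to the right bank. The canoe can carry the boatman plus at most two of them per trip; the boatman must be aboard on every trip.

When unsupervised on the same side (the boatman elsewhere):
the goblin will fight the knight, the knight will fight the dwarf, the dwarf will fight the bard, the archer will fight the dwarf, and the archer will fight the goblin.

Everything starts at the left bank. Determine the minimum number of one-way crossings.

Counting alone: the boatman can take at most 2 across per trip to the right bank, so moving all 5 needs at least 3 loaded trips out, with a return between consecutive ones — at least 5 crossings.
The safety rule pushes this higher. Following every safe sequence of crossings, the most of the 5 that can be at the right bank as the canoe arrives there on crossing 5 is 4 — never all 5.
So no plan with fewer than 7 crossings exists, and this one achieves 7:
1. Boatman goes to the right bank with the dwarf and the goblin.
2. Boatman goes back to the left bank alone.
3. Boatman goes to the right bank with the knight.
4. Boatman goes back to the left bank with the dwarf and the goblin.
5. Boatman goes to the right bank with the archer and the bard.
6. Boatman goes back to the left bank alone.
7. Boatman goes to the right bank with the dwarf and the goblin.

7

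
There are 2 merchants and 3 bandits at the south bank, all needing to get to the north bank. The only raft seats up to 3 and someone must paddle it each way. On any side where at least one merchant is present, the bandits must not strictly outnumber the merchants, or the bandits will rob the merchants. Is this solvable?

No

The bandits already outnumber the merchants at the south bank before anyone moves, so the starting position itself is disallowed.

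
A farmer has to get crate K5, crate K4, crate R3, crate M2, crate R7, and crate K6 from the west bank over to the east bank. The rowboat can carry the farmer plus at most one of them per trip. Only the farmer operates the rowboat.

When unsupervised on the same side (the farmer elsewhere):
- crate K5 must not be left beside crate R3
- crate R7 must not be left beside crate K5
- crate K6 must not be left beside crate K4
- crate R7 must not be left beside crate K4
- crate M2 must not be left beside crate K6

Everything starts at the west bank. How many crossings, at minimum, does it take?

Whatever the first load, the items left behind include a forbidden pair without the farmer. No opening move is safe, so no plan exists.

impossible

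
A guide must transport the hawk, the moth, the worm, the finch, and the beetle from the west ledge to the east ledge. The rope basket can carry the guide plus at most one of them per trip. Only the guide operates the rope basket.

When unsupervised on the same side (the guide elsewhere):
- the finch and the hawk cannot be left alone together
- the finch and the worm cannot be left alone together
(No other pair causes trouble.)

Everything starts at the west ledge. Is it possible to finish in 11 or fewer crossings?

Yes — this plan uses 11 crossings (≤ 11):
1. Guide goes to the east ledge with the finch.  [the west ledge: the beetle, the hawk, the moth, the worm | the east ledge: the finch]
2. Guide goes back to the west ledge alone.  [the west ledge: the beetle, the hawk, the moth, the worm | the east ledge: the finch]
3. Guide goes to the east ledge with the hawk.  [the west ledge: the beetle, the moth, the worm | the east ledge: the finch, the hawk]
4. Guide goes back to the west ledge with the finch.  [the west ledge: the beetle, the finch, the moth, the worm | the east ledge: the hawk]
5. Guide goes to the east ledge with the worm.  [the west ledge: the beetle, the finch, the moth | the east ledge: the hawk, the worm]
6. Guide goes back to the west ledge alone.  [the west ledge: the beetle, the finch, the moth | the east ledge: the hawk, the worm]
7. Guide goes to the east ledge with the moth.  [the west ledge: the beetle, the finch | the east ledge: the hawk, the moth, the worm]
8. Guide goes back to the west ledge alone.  [the west ledge: the beetle, the finch | the east ledge: the hawk, the moth, the worm]
9. Guide goes to the east ledge with the beetle.  [the west ledge: the finch | the east ledge: the beetle, the hawk, the moth, the worm]
10. Guide goes back to the west ledge alone.  [the west ledge: the finch | the east ledge: the beetle, the hawk, the moth, the worm]
11. Guide goes to the east ledge with the finch.  [the west ledge: — | the east ledge: the beetle, the finch, the hawk, the moth, the worm]

Yes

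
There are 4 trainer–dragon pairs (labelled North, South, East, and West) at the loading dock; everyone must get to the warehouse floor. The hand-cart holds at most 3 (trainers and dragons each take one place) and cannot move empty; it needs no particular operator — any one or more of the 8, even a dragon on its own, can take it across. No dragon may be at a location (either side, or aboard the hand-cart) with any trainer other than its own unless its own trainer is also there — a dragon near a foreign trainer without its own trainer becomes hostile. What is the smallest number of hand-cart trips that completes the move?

Counting alone: each trip to the warehouse floor takes at most 3 across and each return brings at least 1 back, so after t trips out (and t−1 returns) at most 3t − (t−1) of the 8 are across; that first reaches 8 at t = 4, so at least 7 crossings are needed.
The safety rule pushes this higher. Following every safe sequence of crossings, the most of the 8 that can be at the warehouse floor as the hand-cart arrives there on crossing 7 is 7 — never all 8.
So no plan with fewer than 9 crossings exists, and this one achieves 9:
1. dragon North and trainer North cross → the warehouse floor.
2. trainer North crosses ← the loading dock.
3. dragon South, trainer North, and trainer South cross → the warehouse floor.
4. dragon North and trainer North cross ← the loading dock.
5. trainer East, trainer North, and trainer West cross → the warehouse floor.
6. dragon South crosses ← the loading dock.
7. dragon North and dragon South cross → the warehouse floor.
8. dragon North crosses ← the loading dock.
9. dragon East, dragon North, and dragon West cross → the warehouse floor.

9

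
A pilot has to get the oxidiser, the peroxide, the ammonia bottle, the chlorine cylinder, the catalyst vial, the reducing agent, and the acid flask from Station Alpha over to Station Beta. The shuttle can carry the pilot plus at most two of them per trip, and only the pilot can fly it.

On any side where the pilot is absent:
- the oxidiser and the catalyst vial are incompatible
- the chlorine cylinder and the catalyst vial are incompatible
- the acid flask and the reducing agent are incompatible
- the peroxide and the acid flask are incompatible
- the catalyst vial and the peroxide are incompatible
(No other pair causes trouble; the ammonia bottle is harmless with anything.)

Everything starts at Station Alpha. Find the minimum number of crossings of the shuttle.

Counting alone: the pilot can take at most 2 across per trip to Station Beta, so moving all 7 needs at least 4 loaded trips out, with a return between consecutive ones — at least 7 crossings.
The safety rule pushes this higher. Following every safe sequence of crossings, the most of the 7 that can be at Station Beta as the shuttle arrives there on crossing 7 is 6 — never all 7.
So no plan with fewer than 9 crossings exists, and this one achieves 9:
1. Pilot goes to Station Beta with the acid flask and the catalyst vial.
2. Pilot goes back to Station Alpha alone.
3. Pilot goes to Station Beta with the oxidiser.
4. Pilot goes back to Station Alpha with the catalyst vial.
5. Pilot goes to Station Beta with the chlorine cylinder and the peroxide.
6. Pilot goes back to Station Alpha with the acid flask.
7. Pilot goes to Station Beta with the ammonia bottle and the reducing agent.
8. Pilot goes back to Station Alpha alone.
9. Pilot goes to Station Beta with the acid flask and the catalyst vial.

9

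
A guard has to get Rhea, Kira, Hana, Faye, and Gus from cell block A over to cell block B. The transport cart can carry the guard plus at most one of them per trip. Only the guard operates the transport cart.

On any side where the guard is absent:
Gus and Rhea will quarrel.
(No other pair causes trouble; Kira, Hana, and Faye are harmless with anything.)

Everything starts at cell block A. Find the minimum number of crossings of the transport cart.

9

Counting alone: the guard can take at most 1 across per trip to cell block B, so moving all 5 needs at least 5 loaded trips out, with a return between consecutive ones — at least 9 crossings.
The plan below uses exactly 9 crossings, so it is optimal:
1. Guard goes to cell block B with Rhea.  [cell block A: Faye, Gus, Hana, Kira | cell block B: Rhea]
2. Guard goes back to cell block A alone.  [cell block A: Faye, Gus, Hana, Kira | cell block B: Rhea]
3. Guard goes to cell block B with Kira.  [cell block A: Faye, Gus, Hana | cell block B: Kira, Rhea]
4. Guard goes back to cell block A alone.  [cell block A: Faye, Gus, Hana | cell block B: Kira, Rhea]
5. Guard goes to cell block B with Hana.  [cell block A: Faye, Gus | cell block B: Hana, Kira, Rhea]
6. Guard goes back to cell block A alone.  [cell block A: Faye, Gus | cell block B: Hana, Kira, Rhea]
7. Guard goes to cell block B with Faye.  [cell block A: Gus | cell block B: Faye, Hana, Kira, Rhea]
8. Guard goes back to cell block A alone.  [cell block A: Gus | cell block B: Faye, Hana, Kira, Rhea]
9. Guard goes to cell block B with Gus.  [cell block A: — | cell block B: Faye, Gus, Hana, Kira, Rhea]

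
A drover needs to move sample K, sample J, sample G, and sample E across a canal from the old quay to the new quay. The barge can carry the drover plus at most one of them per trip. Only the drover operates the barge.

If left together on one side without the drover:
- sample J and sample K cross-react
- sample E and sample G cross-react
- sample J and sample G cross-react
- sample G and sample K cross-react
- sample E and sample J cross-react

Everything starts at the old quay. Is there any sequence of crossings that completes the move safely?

No

Whatever the first load, the items left behind include a forbidden pair without the drover. No opening move is safe, so no plan exists.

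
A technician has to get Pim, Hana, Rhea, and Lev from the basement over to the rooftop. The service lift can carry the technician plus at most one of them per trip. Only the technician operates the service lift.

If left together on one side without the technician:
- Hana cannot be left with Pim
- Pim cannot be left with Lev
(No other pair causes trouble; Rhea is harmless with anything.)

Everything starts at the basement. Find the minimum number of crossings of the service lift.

Counting alone: the technician can take at most 1 across per trip to the rooftop, so moving all 4 needs at least 4 loaded trips out, with a return between consecutive ones — at least 7 crossings.
The safety rule pushes this higher. Following every safe sequence of crossings, the most of the 4 that can be at the rooftop as the service lift arrives there on crossing 7 is 3 — never all 4.
So no plan with fewer than 9 crossings exists, and this one achieves 9:
1. Technician goes to the rooftop with Pim.
2. Technician goes back to the basement alone.
3. Technician goes to the rooftop with Hana.
4. Technician goes back to the basement with Pim.
5. Technician goes to the rooftop with Lev.
6. Technician goes back to the basement alone.
7. Technician goes to the rooftop with Rhea.
8. Technician goes back to the basement alone.
9. Technician goes to the rooftop with Pim.

9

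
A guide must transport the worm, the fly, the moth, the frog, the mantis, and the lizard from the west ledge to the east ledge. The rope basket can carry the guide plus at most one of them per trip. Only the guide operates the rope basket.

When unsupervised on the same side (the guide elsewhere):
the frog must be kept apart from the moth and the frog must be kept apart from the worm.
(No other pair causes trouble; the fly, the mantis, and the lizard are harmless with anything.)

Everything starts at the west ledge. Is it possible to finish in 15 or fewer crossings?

Yes — this plan uses 13 crossings (≤ 15):
1. Guide goes to the east ledge with the frog.  [the west ledge: the fly, the lizard, the mantis, the moth, the worm | the east ledge: the frog]
2. Guide goes back to the west ledge alone.  [the west ledge: the fly, the lizard, the mantis, the moth, the worm | the east ledge: the frog]
3. Guide goes to the east ledge with the worm.  [the west ledge: the fly, the lizard, the mantis, the moth | the east ledge: the frog, the worm]
4. Guide goes back to the west ledge with the frog.  [the west ledge: the fly, the frog, the lizard, the mantis, the moth | the east ledge: the worm]
5. Guide goes to the east ledge with the moth.  [the west ledge: the fly, the frog, the lizard, the mantis | the east ledge: the moth, the worm]
6. Guide goes back to the west ledge alone.  [the west ledge: the fly, the frog, the lizard, the mantis | the east ledge: the moth, the worm]
7. Guide goes to the east ledge with the fly.  [the west ledge: the frog, the lizard, the mantis | the east ledge: the fly, the moth, the worm]
8. Guide goes back to the west ledge alone.  [the west ledge: the frog, the lizard, the mantis | the east ledge: the fly, the moth, the worm]
9. Guide goes to the east ledge with the mantis.  [the west ledge: the frog, the lizard | the east ledge: the fly, the mantis, the moth, the worm]
10. Guide goes back to the west ledge alone.  [the west ledge: the frog, the lizard | the east ledge: the fly, the mantis, the moth, the worm]
11. Guide goes to the east ledge with the lizard.  [the west ledge: the frog | the east ledge: the fly, the lizard, the mantis, the moth, the worm]
12. Guide goes back to the west ledge alone.  [the west ledge: the frog | the east ledge: the fly, the lizard, the mantis, the moth, the worm]
13. Guide goes to the east ledge with the frog.  [the west ledge: — | the east ledge: the fly, the frog, the lizard, the mantis, the moth, the worm]

Yes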